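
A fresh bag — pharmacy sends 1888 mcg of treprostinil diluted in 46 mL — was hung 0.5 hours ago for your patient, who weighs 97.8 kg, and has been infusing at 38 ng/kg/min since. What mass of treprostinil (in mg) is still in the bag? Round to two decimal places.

Dose = 38 ng/kg/min × 97.8 kg = 3716.4 ng/min
3716.4 ng/min × 60 min/hr = 222984 ng/hr
Concentration = 1888 mcg ÷ 46 mL = 41.04348 mcg/mL = 41043.48 ng/mL
Rate = 222984 ng/hr ÷ 41043.48 ng/mL = 5.432873 mL/hr
Volume infused = 5.432873 mL/hr × 0.5 hr = 2.716436 mL
Volume remaining = 46 − 2.716436 = 43.28356 mL
Drug remaining = 43.28356 mL × 41043.48 ng/mL = 1776508 ng = 1.776508 mg

1.78 mg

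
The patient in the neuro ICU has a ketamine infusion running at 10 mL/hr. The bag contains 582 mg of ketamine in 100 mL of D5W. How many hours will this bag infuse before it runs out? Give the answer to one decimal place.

10.0 hours

Duration = 100 mL ÷ 10 mL/hr = 10 hr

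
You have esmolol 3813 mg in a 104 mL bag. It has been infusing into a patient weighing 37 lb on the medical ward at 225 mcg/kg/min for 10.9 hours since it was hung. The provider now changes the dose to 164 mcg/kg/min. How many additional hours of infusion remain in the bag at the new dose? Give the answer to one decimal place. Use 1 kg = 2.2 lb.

Initial rate:
Weight = 37 lb ÷ 2.2 lb/kg = 16.81818 kg
Dose = 225 mcg/kg/min × 16.81818 kg = 3784.091 mcg/min
3784.091 mcg/min × 60 min/hr = 227045.5 mcg/hr
Concentration = 3813 mg ÷ 104 mL = 36.66346 mg/mL = 36663.46 mcg/mL
Rate = 227045.5 mcg/hr ÷ 36663.46 mcg/mL = 6.19269 mL/hr
Volume infused so far = 6.19269 mL/hr × 10.9 hr = 67.50032 mL
Volume remaining = 104 − 67.50032 = 36.49968 mL
New rate:
Dose = 164 mcg/kg/min × 16.81818 kg = 2758.182 mcg/min
2758.182 mcg/min × 60 min/hr = 165490.9 mcg/hr
Rate = 165490.9 mcg/hr ÷ 36663.46 mcg/mL = 4.513783 mL/hr
Time remaining = 36.49968 mL ÷ 4.513783 mL/hr = 8.086272 hr

8.1 hours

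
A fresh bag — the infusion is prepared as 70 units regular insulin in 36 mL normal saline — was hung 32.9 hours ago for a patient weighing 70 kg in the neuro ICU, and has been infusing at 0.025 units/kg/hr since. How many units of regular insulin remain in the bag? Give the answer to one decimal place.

Dose = 0.025 units/kg/hr × 70 kg = 1.75 units/hr
Concentration = 70 units ÷ 36 mL = 1.944444 units/mL
Rate = 1.75 units/hr ÷ 1.944444 units/mL = 0.9 mL/hr
Volume infused = 0.9 mL/hr × 32.9 hr = 29.61 mL
Volume remaining = 36 − 29.61 = 6.39 mL
Drug remaining = 6.39 mL × 1.944444 units/mL = 12.425 units

12.4 units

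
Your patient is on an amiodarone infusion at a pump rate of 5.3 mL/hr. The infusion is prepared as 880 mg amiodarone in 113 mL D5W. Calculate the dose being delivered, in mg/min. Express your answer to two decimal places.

0.69 mg/min

Concentration = 880 mg ÷ 113 mL = 7.787611 mg/mL
Drug rate = 5.3 mL/hr × 7.787611 mg/mL = 41.27434 mg/hr
41.27434 mg/hr ÷ 60 min/hr = 0.6879056 mg/min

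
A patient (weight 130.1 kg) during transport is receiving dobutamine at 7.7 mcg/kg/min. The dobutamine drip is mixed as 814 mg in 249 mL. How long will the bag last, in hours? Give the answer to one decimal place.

13.5 hours

Dose = 7.7 mcg/kg/min × 130.1 kg = 1001.77 mcg/min
1001.77 mcg/min × 60 min/hr = 60106.2 mcg/hr
Concentration = 814 mg ÷ 249 mL = 3.269076 mg/mL = 3269.076 mcg/mL
Rate = 60106.2 mcg/hr ÷ 3269.076 mcg/mL = 18.38629 mL/hr
Duration = 249 mL ÷ 18.38629 mL/hr = 13.5427 hr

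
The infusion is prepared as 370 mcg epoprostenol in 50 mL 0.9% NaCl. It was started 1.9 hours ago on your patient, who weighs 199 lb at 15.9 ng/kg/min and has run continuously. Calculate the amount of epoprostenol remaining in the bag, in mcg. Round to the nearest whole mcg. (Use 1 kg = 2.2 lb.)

Weight = 199 lb ÷ 2.2 lb/kg = 90.45455 kg
Dose = 15.9 ng/kg/min × 90.45455 kg = 1438.227 ng/min
1438.227 ng/min × 60 min/hr = 86293.64 ng/hr
Concentration = 370 mcg ÷ 50 mL = 7.4 mcg/mL = 7400 ng/mL
Rate = 86293.64 ng/hr ÷ 7400 ng/mL = 11.6613 mL/hr
Volume infused = 11.6613 mL/hr × 1.9 hr = 22.15647 mL
Volume remaining = 50 − 22.15647 = 27.84353 mL
Drug remaining = 27.84353 mL × 7400 ng/mL = 206042.1 ng = 206.0421 mcg

206 mcg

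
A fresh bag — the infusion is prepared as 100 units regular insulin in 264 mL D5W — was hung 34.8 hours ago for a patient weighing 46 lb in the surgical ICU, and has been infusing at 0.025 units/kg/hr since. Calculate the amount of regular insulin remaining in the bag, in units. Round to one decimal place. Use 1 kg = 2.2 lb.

Weight = 46 lb ÷ 2.2 lb/kg = 20.90909 kg
Dose = 0.025 units/kg/hr × 20.90909 kg = 0.5227273 units/hr
Concentration = 100 units ÷ 264 mL = 0.3787879 units/mL
Rate = 0.5227273 units/hr ÷ 0.3787879 units/mL = 1.38 mL/hr
Volume infused = 1.38 mL/hr × 34.8 hr = 48.024 mL
Volume remaining = 264 − 48.024 = 215.976 mL
Drug remaining = 215.976 mL × 0.3787879 units/mL = 81.80909 units

81.8 units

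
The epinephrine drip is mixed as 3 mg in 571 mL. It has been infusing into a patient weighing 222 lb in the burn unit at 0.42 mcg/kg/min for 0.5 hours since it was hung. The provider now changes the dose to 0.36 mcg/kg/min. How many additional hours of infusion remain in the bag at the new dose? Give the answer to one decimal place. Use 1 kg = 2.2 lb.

0.8 hours

Initial rate:
Weight = 222 lb ÷ 2.2 lb/kg = 100.9091 kg
Dose = 0.42 mcg/kg/min × 100.9091 kg = 42.38182 mcg/min
42.38182 mcg/min × 60 min/hr = 2542.909 mcg/hr
Concentration = 3 mg ÷ 571 mL = 0.00525394 mg/mL = 5.25394 mcg/mL
Rate = 2542.909 mcg/hr ÷ 5.25394 mcg/mL = 484.0004 mL/hr
Volume infused so far = 484.0004 mL/hr × 0.5 hr = 242.0002 mL
Volume remaining = 571 − 242.0002 = 328.9998 mL
New rate:
Dose = 0.36 mcg/kg/min × 100.9091 kg = 36.32727 mcg/min
36.32727 mcg/min × 60 min/hr = 2179.636 mcg/hr
Rate = 2179.636 mcg/hr ÷ 5.25394 mcg/mL = 414.8575 mL/hr
Time remaining = 328.9998 mL ÷ 414.8575 mL/hr = 0.793043 hr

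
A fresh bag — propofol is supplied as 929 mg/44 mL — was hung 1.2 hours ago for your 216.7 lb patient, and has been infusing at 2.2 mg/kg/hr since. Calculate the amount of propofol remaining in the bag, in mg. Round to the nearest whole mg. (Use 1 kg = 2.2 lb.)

Weight = 216.7 lb ÷ 2.2 lb/kg = 98.5 kg
Dose = 2.2 mg/kg/hr × 98.5 kg = 216.7 mg/hr
Concentration = 929 mg ÷ 44 mL = 21.11364 mg/mL
Rate = 216.7 mg/hr ÷ 21.11364 mg/mL = 10.26351 mL/hr
Volume infused = 10.26351 mL/hr × 1.2 hr = 12.31621 mL
Volume remaining = 44 − 12.31621 = 31.68379 mL
Drug remaining = 31.68379 mL × 21.11364 mg/mL = 668.96 mg

669 mg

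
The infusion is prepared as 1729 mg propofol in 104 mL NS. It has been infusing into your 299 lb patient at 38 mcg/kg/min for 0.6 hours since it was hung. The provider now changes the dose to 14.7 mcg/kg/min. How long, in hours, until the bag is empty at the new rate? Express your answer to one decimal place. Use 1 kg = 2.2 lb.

12.9 hours

Initial rate:
Weight = 299 lb ÷ 2.2 lb/kg = 135.9091 kg
Dose = 38 mcg/kg/min × 135.9091 kg = 5164.545 mcg/min
5164.545 mcg/min × 60 min/hr = 309872.7 mcg/hr
Concentration = 1729 mg ÷ 104 mL = 16.625 mg/mL = 16625 mcg/mL
Rate = 309872.7 mcg/hr ÷ 16625 mcg/mL = 18.63896 mL/hr
Volume infused so far = 18.63896 mL/hr × 0.6 hr = 11.18338 mL
Volume remaining = 104 − 11.18338 = 92.81662 mL
New rate:
Dose = 14.7 mcg/kg/min × 135.9091 kg = 1997.864 mcg/min
1997.864 mcg/min × 60 min/hr = 119871.8 mcg/hr
Rate = 119871.8 mcg/hr ÷ 16625 mcg/mL = 7.210335 mL/hr
Time remaining = 92.81662 mL ÷ 7.210335 mL/hr = 12.87272 hr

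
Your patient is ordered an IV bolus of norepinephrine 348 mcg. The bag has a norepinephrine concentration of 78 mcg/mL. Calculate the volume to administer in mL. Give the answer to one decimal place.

Volume = 348 mcg ÷ 78 mcg/mL = 4.461538 mL

4.5 mL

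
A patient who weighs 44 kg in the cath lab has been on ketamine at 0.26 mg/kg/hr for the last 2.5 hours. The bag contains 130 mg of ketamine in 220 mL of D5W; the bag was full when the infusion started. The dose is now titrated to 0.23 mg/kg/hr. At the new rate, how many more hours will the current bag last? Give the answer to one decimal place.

10.0 hours

Initial rate:
Dose = 0.26 mg/kg/hr × 44 kg = 11.44 mg/hr
Concentration = 130 mg ÷ 220 mL = 0.5909091 mg/mL
Rate = 11.44 mg/hr ÷ 0.5909091 mg/mL = 19.36 mL/hr
Volume infused so far = 19.36 mL/hr × 2.5 hr = 48.4 mL
Volume remaining = 220 − 48.4 = 171.6 mL
New rate:
Dose = 0.23 mg/kg/hr × 44 kg = 10.12 mg/hr
Rate = 10.12 mg/hr ÷ 0.5909091 mg/mL = 17.12615 mL/hr
Time remaining = 171.6 mL ÷ 17.12615 mL/hr = 10.01976 hr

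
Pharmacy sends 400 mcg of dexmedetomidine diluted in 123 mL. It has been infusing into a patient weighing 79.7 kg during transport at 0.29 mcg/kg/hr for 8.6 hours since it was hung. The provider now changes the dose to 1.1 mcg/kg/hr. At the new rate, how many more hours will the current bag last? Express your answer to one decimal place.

Initial rate:
Dose = 0.29 mcg/kg/hr × 79.7 kg = 23.113 mcg/hr
Concentration = 400 mcg ÷ 123 mL = 3.252033 mcg/mL
Rate = 23.113 mcg/hr ÷ 3.252033 mcg/mL = 7.107247 mL/hr
Volume infused so far = 7.107247 mL/hr × 8.6 hr = 61.12233 mL
Volume remaining = 123 − 61.12233 = 61.87767 mL
New rate:
Dose = 1.1 mcg/kg/hr × 79.7 kg = 87.67 mcg/hr
Rate = 87.67 mcg/hr ÷ 3.252033 mcg/mL = 26.95853 mL/hr
Time remaining = 61.87767 mL ÷ 26.95853 mL/hr = 2.295291 hr

2.3 hours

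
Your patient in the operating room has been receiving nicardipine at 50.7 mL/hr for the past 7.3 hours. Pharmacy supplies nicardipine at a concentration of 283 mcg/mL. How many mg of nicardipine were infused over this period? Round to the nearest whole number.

105 mg

Concentration = 283 mcg/mL = 0.283 mg/mL
Drug rate = 50.7 mL/hr × 0.283 mg/mL = 14.3481 mg/hr
Total = 14.3481 mg/hr × 7.3 hr = 104.7411 mg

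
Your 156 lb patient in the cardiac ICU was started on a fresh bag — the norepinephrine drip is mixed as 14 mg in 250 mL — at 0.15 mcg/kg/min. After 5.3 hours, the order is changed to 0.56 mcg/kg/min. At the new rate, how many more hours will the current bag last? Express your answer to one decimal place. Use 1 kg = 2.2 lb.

4.5 hours

Initial rate:
Weight = 156 lb ÷ 2.2 lb/kg = 70.90909 kg
Dose = 0.15 mcg/kg/min × 70.90909 kg = 10.63636 mcg/min
10.63636 mcg/min × 60 min/hr = 638.1818 mcg/hr
Concentration = 14 mg ÷ 250 mL = 0.056 mg/mL = 56 mcg/mL
Rate = 638.1818 mcg/hr ÷ 56 mcg/mL = 11.3961 mL/hr
Volume infused so far = 11.3961 mL/hr × 5.3 hr = 60.39935 mL
Volume remaining = 250 − 60.39935 = 189.6006 mL
New rate:
Dose = 0.56 mcg/kg/min × 70.90909 kg = 39.70909 mcg/min
39.70909 mcg/min × 60 min/hr = 2382.545 mcg/hr
Rate = 2382.545 mcg/hr ÷ 56 mcg/mL = 42.54545 mL/hr
Time remaining = 189.6006 mL ÷ 42.54545 mL/hr = 4.456426 hr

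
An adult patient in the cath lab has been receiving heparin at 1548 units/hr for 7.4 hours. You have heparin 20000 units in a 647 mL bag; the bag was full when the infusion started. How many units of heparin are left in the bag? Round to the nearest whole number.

Concentration = 20000 units ÷ 647 mL = 30.9119 units/mL
Rate = 1548 units/hr ÷ 30.9119 units/mL = 50.0778 mL/hr
Volume infused = 50.0778 mL/hr × 7.4 hr = 370.5757 mL
Volume remaining = 647 − 370.5757 = 276.4243 mL
Drug remaining = 276.4243 mL × 30.9119 units/mL = 8544.8 units

8545 units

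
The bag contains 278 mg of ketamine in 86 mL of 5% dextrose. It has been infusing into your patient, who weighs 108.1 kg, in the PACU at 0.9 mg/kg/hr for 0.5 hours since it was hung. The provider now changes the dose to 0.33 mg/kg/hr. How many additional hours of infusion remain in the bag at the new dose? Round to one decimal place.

6.4 hours

Initial rate:
Dose = 0.9 mg/kg/hr × 108.1 kg = 97.29 mg/hr
Concentration = 278 mg ÷ 86 mL = 3.232558 mg/mL
Rate = 97.29 mg/hr ÷ 3.232558 mg/mL = 30.09691 mL/hr
Volume infused so far = 30.09691 mL/hr × 0.5 hr = 15.04845 mL
Volume remaining = 86 − 15.04845 = 70.95155 mL
New rate:
Dose = 0.33 mg/kg/hr × 108.1 kg = 35.673 mg/hr
Rate = 35.673 mg/hr ÷ 3.232558 mg/mL = 11.03553 mL/hr
Time remaining = 70.95155 mL ÷ 11.03553 mL/hr = 6.429372 hr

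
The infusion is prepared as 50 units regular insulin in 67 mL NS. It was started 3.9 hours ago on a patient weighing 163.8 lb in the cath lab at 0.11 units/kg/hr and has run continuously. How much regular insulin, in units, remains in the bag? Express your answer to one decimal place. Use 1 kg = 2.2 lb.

Weight = 163.8 lb ÷ 2.2 lb/kg = 74.45455 kg
Dose = 0.11 units/kg/hr × 74.45455 kg = 8.19 units/hr
Concentration = 50 units ÷ 67 mL = 0.7462687 units/mL
Rate = 8.19 units/hr ÷ 0.7462687 units/mL = 10.9746 mL/hr
Volume infused = 10.9746 mL/hr × 3.9 hr = 42.80094 mL
Volume remaining = 67 − 42.80094 = 24.19906 mL
Drug remaining = 24.19906 mL × 0.7462687 units/mL = 18.059 units

18.1 units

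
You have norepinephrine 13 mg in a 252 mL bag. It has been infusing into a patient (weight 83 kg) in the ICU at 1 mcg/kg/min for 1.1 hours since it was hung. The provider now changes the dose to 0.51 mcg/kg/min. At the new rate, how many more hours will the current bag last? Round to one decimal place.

Initial rate:
Dose = 1 mcg/kg/min × 83 kg = 83 mcg/min
83 mcg/min × 60 min/hr = 4980 mcg/hr
Concentration = 13 mg ÷ 252 mL = 0.0515873 mg/mL = 51.5873 mcg/mL
Rate = 4980 mcg/hr ÷ 51.5873 mcg/mL = 96.53538 mL/hr
Volume infused so far = 96.53538 mL/hr × 1.1 hr = 106.1889 mL
Volume remaining = 252 − 106.1889 = 145.8111 mL
New rate:
Dose = 0.51 mcg/kg/min × 83 kg = 42.33 mcg/min
42.33 mcg/min × 60 min/hr = 2539.8 mcg/hr
Rate = 2539.8 mcg/hr ÷ 51.5873 mcg/mL = 49.23305 mL/hr
Time remaining = 145.8111 mL ÷ 49.23305 mL/hr = 2.961651 hr

3.0 hours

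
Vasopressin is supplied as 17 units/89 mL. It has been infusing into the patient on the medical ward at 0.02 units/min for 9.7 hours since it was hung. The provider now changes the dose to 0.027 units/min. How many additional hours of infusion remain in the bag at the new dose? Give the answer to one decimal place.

3.3 hours

Initial rate:
0.02 units/min × 60 min/hr = 1.2 units/hr
Concentration = 17 units ÷ 89 mL = 0.1910112 units/mL
Rate = 1.2 units/hr ÷ 0.1910112 units/mL = 6.282353 mL/hr
Volume infused so far = 6.282353 mL/hr × 9.7 hr = 60.93882 mL
Volume remaining = 89 − 60.93882 = 28.06118 mL
New rate:
0.027 units/min × 60 min/hr = 1.62 units/hr
Rate = 1.62 units/hr ÷ 0.1910112 units/mL = 8.481176 mL/hr
Time remaining = 28.06118 mL ÷ 8.481176 mL/hr = 3.308642 hr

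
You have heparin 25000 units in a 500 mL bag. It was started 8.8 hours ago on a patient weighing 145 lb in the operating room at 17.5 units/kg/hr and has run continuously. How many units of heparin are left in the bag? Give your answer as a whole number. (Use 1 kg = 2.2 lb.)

14850 units

Weight = 145 lb ÷ 2.2 lb/kg = 65.90909 kg
Dose = 17.5 units/kg/hr × 65.90909 kg = 1153.409 units/hr
Concentration = 25000 units ÷ 500 mL = 50 units/mL
Rate = 1153.409 units/hr ÷ 50 units/mL = 23.06818 mL/hr
Volume infused = 23.06818 mL/hr × 8.8 hr = 203 mL
Volume remaining = 500 − 203 = 297 mL
Drug remaining = 297 mL × 50 units/mL = 14850 units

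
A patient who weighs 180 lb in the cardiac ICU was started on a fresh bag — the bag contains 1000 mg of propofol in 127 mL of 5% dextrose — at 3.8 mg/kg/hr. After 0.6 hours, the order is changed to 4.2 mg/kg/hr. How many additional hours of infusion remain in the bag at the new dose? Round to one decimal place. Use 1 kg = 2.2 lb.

2.4 hours

Initial rate:
Weight = 180 lb ÷ 2.2 lb/kg = 81.81818 kg
Dose = 3.8 mg/kg/hr × 81.81818 kg = 310.9091 mg/hr
Concentration = 1000 mg ÷ 127 mL = 7.874016 mg/mL
Rate = 310.9091 mg/hr ÷ 7.874016 mg/mL = 39.48545 mL/hr
Volume infused so far = 39.48545 mL/hr × 0.6 hr = 23.69127 mL
Volume remaining = 127 − 23.69127 = 103.3087 mL
New rate:
Dose = 4.2 mg/kg/hr × 81.81818 kg = 343.6364 mg/hr
Rate = 343.6364 mg/hr ÷ 7.874016 mg/mL = 43.64182 mL/hr
Time remaining = 103.3087 mL ÷ 43.64182 mL/hr = 2.367196 hr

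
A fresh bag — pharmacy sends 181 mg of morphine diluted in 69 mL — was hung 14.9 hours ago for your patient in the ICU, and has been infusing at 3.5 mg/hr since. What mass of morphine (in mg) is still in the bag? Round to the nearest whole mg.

Concentration = 181 mg ÷ 69 mL = 2.623188 mg/mL
Rate = 3.5 mg/hr ÷ 2.623188 mg/mL = 1.334254 mL/hr
Volume infused = 1.334254 mL/hr × 14.9 hr = 19.88039 mL
Volume remaining = 69 − 19.88039 = 49.11961 mL
Drug remaining = 49.11961 mL × 2.623188 mg/mL = 128.85 mg

129 mg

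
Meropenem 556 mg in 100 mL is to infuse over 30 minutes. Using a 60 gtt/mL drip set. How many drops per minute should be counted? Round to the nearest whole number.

200 gtt/min

100 mL ÷ (30 min) = 3.333333 mL/min
3.333333 mL/min × 60 gtt/mL = 200 gtt/min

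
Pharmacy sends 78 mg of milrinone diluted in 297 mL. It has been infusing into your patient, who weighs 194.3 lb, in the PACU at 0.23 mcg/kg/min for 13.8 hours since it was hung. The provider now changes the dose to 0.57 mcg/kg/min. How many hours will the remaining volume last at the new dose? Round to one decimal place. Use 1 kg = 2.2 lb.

20.3 hours

Initial rate:
Weight = 194.3 lb ÷ 2.2 lb/kg = 88.31818 kg
Dose = 0.23 mcg/kg/min × 88.31818 kg = 20.31318 mcg/min
20.31318 mcg/min × 60 min/hr = 1218.791 mcg/hr
Concentration = 78 mg ÷ 297 mL = 0.2626263 mg/mL = 262.6263 mcg/mL
Rate = 1218.791 mcg/hr ÷ 262.6263 mcg/mL = 4.640781 mL/hr
Volume infused so far = 4.640781 mL/hr × 13.8 hr = 64.04277 mL
Volume remaining = 297 − 64.04277 = 232.9572 mL
New rate:
Dose = 0.57 mcg/kg/min × 88.31818 kg = 50.34136 mcg/min
50.34136 mcg/min × 60 min/hr = 3020.482 mcg/hr
Rate = 3020.482 mcg/hr ÷ 262.6263 mcg/mL = 11.50107 mL/hr
Time remaining = 232.9572 mL ÷ 11.50107 mL/hr = 20.25527 hr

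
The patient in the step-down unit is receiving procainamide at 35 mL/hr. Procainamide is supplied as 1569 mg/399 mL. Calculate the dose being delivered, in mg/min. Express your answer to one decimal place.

2.3 mg/min

Concentration = 1569 mg ÷ 399 mL = 3.932331 mg/mL
Drug rate = 35 mL/hr × 3.932331 mg/mL = 137.6316 mg/hr
137.6316 mg/hr ÷ 60 min/hr = 2.29386 mg/min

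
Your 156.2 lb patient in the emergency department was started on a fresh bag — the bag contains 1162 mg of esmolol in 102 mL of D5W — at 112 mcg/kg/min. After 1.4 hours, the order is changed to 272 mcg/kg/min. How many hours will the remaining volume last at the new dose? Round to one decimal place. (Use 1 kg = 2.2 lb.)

0.4 hours

Initial rate:
Weight = 156.2 lb ÷ 2.2 lb/kg = 71 kg
Dose = 112 mcg/kg/min × 71 kg = 7952 mcg/min
7952 mcg/min × 60 min/hr = 477120 mcg/hr
Concentration = 1162 mg ÷ 102 mL = 11.39216 mg/mL = 11392.16 mcg/mL
Rate = 477120 mcg/hr ÷ 11392.16 mcg/mL = 41.88145 mL/hr
Volume infused so far = 41.88145 mL/hr × 1.4 hr = 58.63402 mL
Volume remaining = 102 − 58.63402 = 43.36598 mL
New rate:
Dose = 272 mcg/kg/min × 71 kg = 19312 mcg/min
19312 mcg/min × 60 min/hr = 1158720 mcg/hr
Rate = 1158720 mcg/hr ÷ 11392.16 mcg/mL = 101.7121 mL/hr
Time remaining = 43.36598 mL ÷ 101.7121 mL/hr = 0.4263601 hr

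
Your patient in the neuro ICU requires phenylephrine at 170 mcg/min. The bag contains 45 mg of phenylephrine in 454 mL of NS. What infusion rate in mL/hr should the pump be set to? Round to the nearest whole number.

103 mL/hr

170 mcg/min × 60 min/hr = 10200 mcg/hr
Concentration = 45 mg ÷ 454 mL = 0.09911894 mg/mL = 99.11894 mcg/mL
Rate = 10200 mcg/hr ÷ 99.11894 mcg/mL = 102.9067 mL/hr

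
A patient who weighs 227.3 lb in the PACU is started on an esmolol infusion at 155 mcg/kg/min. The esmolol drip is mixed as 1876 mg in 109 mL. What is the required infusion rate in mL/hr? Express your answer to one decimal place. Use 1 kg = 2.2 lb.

Weight = 227.3 lb ÷ 2.2 lb/kg = 103.3182 kg
Dose = 155 mcg/kg/min × 103.3182 kg = 16014.32 mcg/min
16014.32 mcg/min × 60 min/hr = 960859.1 mcg/hr
Concentration = 1876 mg ÷ 109 mL = 17.21101 mg/mL = 17211.01 mcg/mL
Rate = 960859.1 mcg/hr ÷ 17211.01 mcg/mL = 55.82817 mL/hr

55.8 mL/hr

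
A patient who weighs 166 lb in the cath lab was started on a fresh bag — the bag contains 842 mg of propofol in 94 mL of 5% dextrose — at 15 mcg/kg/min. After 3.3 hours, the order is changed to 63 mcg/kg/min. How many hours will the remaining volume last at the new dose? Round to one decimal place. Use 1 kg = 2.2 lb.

2.2 hours

Initial rate:
Weight = 166 lb ÷ 2.2 lb/kg = 75.45455 kg
Dose = 15 mcg/kg/min × 75.45455 kg = 1131.818 mcg/min
1131.818 mcg/min × 60 min/hr = 67909.09 mcg/hr
Concentration = 842 mg ÷ 94 mL = 8.957447 mg/mL = 8957.447 mcg/mL
Rate = 67909.09 mcg/hr ÷ 8957.447 mcg/mL = 7.5813 mL/hr
Volume infused so far = 7.5813 mL/hr × 3.3 hr = 25.01829 mL
Volume remaining = 94 − 25.01829 = 68.98171 mL
New rate:
Dose = 63 mcg/kg/min × 75.45455 kg = 4753.636 mcg/min
4753.636 mcg/min × 60 min/hr = 285218.2 mcg/hr
Rate = 285218.2 mcg/hr ÷ 8957.447 mcg/mL = 31.84146 mL/hr
Time remaining = 68.98171 mL ÷ 31.84146 mL/hr = 2.166412 hr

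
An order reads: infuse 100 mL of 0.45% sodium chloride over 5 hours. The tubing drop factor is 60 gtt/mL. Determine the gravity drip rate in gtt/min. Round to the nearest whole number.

20 gtt/min

100 mL ÷ (5 hr × 60 = 300 min) = 0.3333333 mL/min
0.3333333 mL/min × 60 gtt/mL = 20 gtt/min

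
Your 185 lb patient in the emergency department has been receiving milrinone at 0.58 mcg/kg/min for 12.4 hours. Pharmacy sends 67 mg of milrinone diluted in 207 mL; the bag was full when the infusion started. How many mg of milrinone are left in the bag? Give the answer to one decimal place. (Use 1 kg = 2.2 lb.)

30.7 mg

Weight = 185 lb ÷ 2.2 lb/kg = 84.09091 kg
Dose = 0.58 mcg/kg/min × 84.09091 kg = 48.77273 mcg/min
48.77273 mcg/min × 60 min/hr = 2926.364 mcg/hr
Concentration = 67 mg ÷ 207 mL = 0.3236715 mg/mL = 323.6715 mcg/mL
Rate = 2926.364 mcg/hr ÷ 323.6715 mcg/mL = 9.041153 mL/hr
Volume infused = 9.041153 mL/hr × 12.4 hr = 112.1103 mL
Volume remaining = 207 − 112.1103 = 94.8897 mL
Drug remaining = 94.8897 mL × 323.6715 mcg/mL = 30713.09 mcg = 30.71309 mg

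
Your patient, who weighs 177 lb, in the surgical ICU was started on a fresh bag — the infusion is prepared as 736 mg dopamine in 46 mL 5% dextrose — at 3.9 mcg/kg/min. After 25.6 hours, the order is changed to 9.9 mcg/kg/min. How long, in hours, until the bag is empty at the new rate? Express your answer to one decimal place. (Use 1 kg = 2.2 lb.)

5.3 hours

Initial rate:
Weight = 177 lb ÷ 2.2 lb/kg = 80.45455 kg
Dose = 3.9 mcg/kg/min × 80.45455 kg = 313.7727 mcg/min
313.7727 mcg/min × 60 min/hr = 18826.36 mcg/hr
Concentration = 736 mg ÷ 46 mL = 16 mg/mL = 16000 mcg/mL
Rate = 18826.36 mcg/hr ÷ 16000 mcg/mL = 1.176648 mL/hr
Volume infused so far = 1.176648 mL/hr × 25.6 hr = 30.12218 mL
Volume remaining = 46 − 30.12218 = 15.87782 mL
New rate:
Dose = 9.9 mcg/kg/min × 80.45455 kg = 796.5 mcg/min
796.5 mcg/min × 60 min/hr = 47790 mcg/hr
Rate = 47790 mcg/hr ÷ 16000 mcg/mL = 2.986875 mL/hr
Time remaining = 15.87782 mL ÷ 2.986875 mL/hr = 5.315863 hr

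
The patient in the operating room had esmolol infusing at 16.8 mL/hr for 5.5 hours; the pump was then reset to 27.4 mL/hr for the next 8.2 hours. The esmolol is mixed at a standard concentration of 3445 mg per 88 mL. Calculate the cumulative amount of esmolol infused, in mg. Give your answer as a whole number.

12413 mg

Concentration = 3445 mg ÷ 88 mL = 39.14773 mg/mL
Stage 1: 16.8 mL/hr × 5.5 hr = 92.4 mL → 92.4 mL × 39.14773 mg/mL = 3617.25 mg
Stage 2: 27.4 mL/hr × 8.2 hr = 224.68 mL → 224.68 mL × 39.14773 mg/mL = 8795.711 mg
Total = 3617.25 + 8795.711 = 12412.96 mg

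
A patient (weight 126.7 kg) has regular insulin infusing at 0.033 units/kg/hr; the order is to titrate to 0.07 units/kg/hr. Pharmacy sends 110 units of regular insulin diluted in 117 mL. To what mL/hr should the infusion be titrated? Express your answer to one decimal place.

Dose = 0.07 units/kg/hr × 126.7 kg = 8.869 units/hr
Concentration = 110 units ÷ 117 mL = 0.9401709 units/mL
Rate = 8.869 units/hr ÷ 0.9401709 units/mL = 9.433391 mL/hr

9.4 mL/hr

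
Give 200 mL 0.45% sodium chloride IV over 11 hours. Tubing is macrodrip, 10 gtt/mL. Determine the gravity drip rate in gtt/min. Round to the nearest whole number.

200 mL ÷ (11 hr × 60 = 660 min) = 0.3030303 mL/min
0.3030303 mL/min × 10 gtt/mL = 3.030303 gtt/min

3 gtt/min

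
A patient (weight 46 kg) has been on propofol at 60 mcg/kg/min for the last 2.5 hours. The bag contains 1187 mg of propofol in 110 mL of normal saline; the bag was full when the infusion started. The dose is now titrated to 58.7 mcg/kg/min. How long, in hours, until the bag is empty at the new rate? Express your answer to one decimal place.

4.8 hours

Initial rate:
Dose = 60 mcg/kg/min × 46 kg = 2760 mcg/min
2760 mcg/min × 60 min/hr = 165600 mcg/hr
Concentration = 1187 mg ÷ 110 mL = 10.79091 mg/mL = 10790.91 mcg/mL
Rate = 165600 mcg/hr ÷ 10790.91 mcg/mL = 15.34625 mL/hr
Volume infused so far = 15.34625 mL/hr × 2.5 hr = 38.36563 mL
Volume remaining = 110 − 38.36563 = 71.63437 mL
New rate:
Dose = 58.7 mcg/kg/min × 46 kg = 2700.2 mcg/min
2700.2 mcg/min × 60 min/hr = 162012 mcg/hr
Rate = 162012 mcg/hr ÷ 10790.91 mcg/mL = 15.01375 mL/hr
Time remaining = 71.63437 mL ÷ 15.01375 mL/hr = 4.771252 hr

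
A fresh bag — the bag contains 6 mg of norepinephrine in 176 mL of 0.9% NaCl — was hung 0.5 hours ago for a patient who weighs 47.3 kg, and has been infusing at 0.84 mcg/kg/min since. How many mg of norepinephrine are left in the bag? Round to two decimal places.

Dose = 0.84 mcg/kg/min × 47.3 kg = 39.732 mcg/min
39.732 mcg/min × 60 min/hr = 2383.92 mcg/hr
Concentration = 6 mg ÷ 176 mL = 0.03409091 mg/mL = 34.09091 mcg/mL
Rate = 2383.92 mcg/hr ÷ 34.09091 mcg/mL = 69.92832 mL/hr
Volume infused = 69.92832 mL/hr × 0.5 hr = 34.96416 mL
Volume remaining = 176 − 34.96416 = 141.0358 mL
Drug remaining = 141.0358 mL × 34.09091 mcg/mL = 4808.04 mcg = 4.80804 mg

4.81 mg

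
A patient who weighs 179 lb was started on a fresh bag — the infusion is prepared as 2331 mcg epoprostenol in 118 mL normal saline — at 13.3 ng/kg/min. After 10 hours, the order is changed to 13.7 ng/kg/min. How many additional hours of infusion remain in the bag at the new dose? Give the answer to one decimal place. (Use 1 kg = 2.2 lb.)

25.1 hours

Initial rate:
Weight = 179 lb ÷ 2.2 lb/kg = 81.36364 kg
Dose = 13.3 ng/kg/min × 81.36364 kg = 1082.136 ng/min
1082.136 ng/min × 60 min/hr = 64928.18 ng/hr
Concentration = 2331 mcg ÷ 118 mL = 19.75424 mcg/mL = 19754.24 ng/mL
Rate = 64928.18 ng/hr ÷ 19754.24 ng/mL = 3.286798 mL/hr
Volume infused so far = 3.286798 mL/hr × 10 hr = 32.86798 mL
Volume remaining = 118 − 32.86798 = 85.13202 mL
New rate:
Dose = 13.7 ng/kg/min × 81.36364 kg = 1114.682 ng/min
1114.682 ng/min × 60 min/hr = 66880.91 ng/hr
Rate = 66880.91 ng/hr ÷ 19754.24 ng/mL = 3.385649 mL/hr
Time remaining = 85.13202 mL ÷ 3.385649 mL/hr = 25.14497 hr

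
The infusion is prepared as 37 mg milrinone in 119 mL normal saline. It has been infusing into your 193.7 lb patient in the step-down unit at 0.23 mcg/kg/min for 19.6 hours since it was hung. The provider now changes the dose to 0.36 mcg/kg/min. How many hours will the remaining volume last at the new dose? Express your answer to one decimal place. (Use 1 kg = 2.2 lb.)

Initial rate:
Weight = 193.7 lb ÷ 2.2 lb/kg = 88.04545 kg
Dose = 0.23 mcg/kg/min × 88.04545 kg = 20.25045 mcg/min
20.25045 mcg/min × 60 min/hr = 1215.027 mcg/hr
Concentration = 37 mg ÷ 119 mL = 0.3109244 mg/mL = 310.9244 mcg/mL
Rate = 1215.027 mcg/hr ÷ 310.9244 mcg/mL = 3.90779 mL/hr
Volume infused so far = 3.90779 mL/hr × 19.6 hr = 76.59269 mL
Volume remaining = 119 − 76.59269 = 42.40731 mL
New rate:
Dose = 0.36 mcg/kg/min × 88.04545 kg = 31.69636 mcg/min
31.69636 mcg/min × 60 min/hr = 1901.782 mcg/hr
Rate = 1901.782 mcg/hr ÷ 310.9244 mcg/mL = 6.116542 mL/hr
Time remaining = 42.40731 mL ÷ 6.116542 mL/hr = 6.933217 hr

6.9 hours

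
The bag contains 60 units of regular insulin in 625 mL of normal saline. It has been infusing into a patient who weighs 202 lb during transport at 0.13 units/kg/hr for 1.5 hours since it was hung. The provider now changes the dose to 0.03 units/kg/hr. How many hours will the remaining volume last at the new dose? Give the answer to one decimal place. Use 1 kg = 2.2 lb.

15.3 hours

Initial rate:
Weight = 202 lb ÷ 2.2 lb/kg = 91.81818 kg
Dose = 0.13 units/kg/hr × 91.81818 kg = 11.93636 units/hr
Concentration = 60 units ÷ 625 mL = 0.096 units/mL
Rate = 11.93636 units/hr ÷ 0.096 units/mL = 124.3371 mL/hr
Volume infused so far = 124.3371 mL/hr × 1.5 hr = 186.5057 mL
Volume remaining = 625 − 186.5057 = 438.4943 mL
New rate:
Dose = 0.03 units/kg/hr × 91.81818 kg = 2.754545 units/hr
Rate = 2.754545 units/hr ÷ 0.096 units/mL = 28.69318 mL/hr
Time remaining = 438.4943 mL ÷ 28.69318 mL/hr = 15.28218 hr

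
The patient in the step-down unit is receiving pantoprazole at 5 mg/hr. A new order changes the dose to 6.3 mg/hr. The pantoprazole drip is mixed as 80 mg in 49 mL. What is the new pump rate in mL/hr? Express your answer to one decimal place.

3.9 mL/hr

Concentration = 80 mg ÷ 49 mL = 1.632653 mg/mL
Rate = 6.3 mg/hr ÷ 1.632653 mg/mL = 3.85875 mL/hr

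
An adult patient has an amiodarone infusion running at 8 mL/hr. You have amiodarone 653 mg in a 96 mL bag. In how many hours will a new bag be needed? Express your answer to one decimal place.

12.0 hours

Duration = 96 mL ÷ 8 mL/hr = 12 hr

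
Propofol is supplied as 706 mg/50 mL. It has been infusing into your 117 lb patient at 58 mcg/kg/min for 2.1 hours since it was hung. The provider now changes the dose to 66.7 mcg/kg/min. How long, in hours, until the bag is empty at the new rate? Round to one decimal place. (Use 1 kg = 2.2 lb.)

1.5 hours

Initial rate:
Weight = 117 lb ÷ 2.2 lb/kg = 53.18182 kg
Dose = 58 mcg/kg/min × 53.18182 kg = 3084.545 mcg/min
3084.545 mcg/min × 60 min/hr = 185072.7 mcg/hr
Concentration = 706 mg ÷ 50 mL = 14.12 mg/mL = 14120 mcg/mL
Rate = 185072.7 mcg/hr ÷ 14120 mcg/mL = 13.10713 mL/hr
Volume infused so far = 13.10713 mL/hr × 2.1 hr = 27.52498 mL
Volume remaining = 50 − 27.52498 = 22.47502 mL
New rate:
Dose = 66.7 mcg/kg/min × 53.18182 kg = 3547.227 mcg/min
3547.227 mcg/min × 60 min/hr = 212833.6 mcg/hr
Rate = 212833.6 mcg/hr ÷ 14120 mcg/mL = 15.0732 mL/hr
Time remaining = 22.47502 mL ÷ 15.0732 mL/hr = 1.491058 hr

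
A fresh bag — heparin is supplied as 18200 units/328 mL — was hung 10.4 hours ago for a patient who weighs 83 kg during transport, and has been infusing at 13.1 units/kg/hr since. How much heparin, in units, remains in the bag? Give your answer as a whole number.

Dose = 13.1 units/kg/hr × 83 kg = 1087.3 units/hr
Concentration = 18200 units ÷ 328 mL = 55.4878 units/mL
Rate = 1087.3 units/hr ÷ 55.4878 units/mL = 19.5953 mL/hr
Volume infused = 19.5953 mL/hr × 10.4 hr = 203.7911 mL
Volume remaining = 328 − 203.7911 = 124.2089 mL
Drug remaining = 124.2089 mL × 55.4878 units/mL = 6892.08 units

6892 units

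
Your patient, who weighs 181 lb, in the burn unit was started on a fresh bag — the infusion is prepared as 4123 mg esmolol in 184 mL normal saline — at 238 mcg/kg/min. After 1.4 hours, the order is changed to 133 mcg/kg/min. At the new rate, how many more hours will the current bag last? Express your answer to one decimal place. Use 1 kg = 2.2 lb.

Initial rate:
Weight = 181 lb ÷ 2.2 lb/kg = 82.27273 kg
Dose = 238 mcg/kg/min × 82.27273 kg = 19580.91 mcg/min
19580.91 mcg/min × 60 min/hr = 1174855 mcg/hr
Concentration = 4123 mg ÷ 184 mL = 22.40761 mg/mL = 22407.61 mcg/mL
Rate = 1174855 mcg/hr ÷ 22407.61 mcg/mL = 52.43105 mL/hr
Volume infused so far = 52.43105 mL/hr × 1.4 hr = 73.40348 mL
Volume remaining = 184 − 73.40348 = 110.5965 mL
New rate:
Dose = 133 mcg/kg/min × 82.27273 kg = 10942.27 mcg/min
10942.27 mcg/min × 60 min/hr = 656536.4 mcg/hr
Rate = 656536.4 mcg/hr ÷ 22407.61 mcg/mL = 29.29971 mL/hr
Time remaining = 110.5965 mL ÷ 29.29971 mL/hr = 3.774663 hr

3.8 hours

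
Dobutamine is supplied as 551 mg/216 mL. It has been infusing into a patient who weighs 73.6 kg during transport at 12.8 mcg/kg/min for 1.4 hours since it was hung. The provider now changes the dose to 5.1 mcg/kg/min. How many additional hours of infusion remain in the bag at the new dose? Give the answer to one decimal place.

Initial rate:
Dose = 12.8 mcg/kg/min × 73.6 kg = 942.08 mcg/min
942.08 mcg/min × 60 min/hr = 56524.8 mcg/hr
Concentration = 551 mg ÷ 216 mL = 2.550926 mg/mL = 2550.926 mcg/mL
Rate = 56524.8 mcg/hr ÷ 2550.926 mcg/mL = 22.15854 mL/hr
Volume infused so far = 22.15854 mL/hr × 1.4 hr = 31.02196 mL
Volume remaining = 216 − 31.02196 = 184.978 mL
New rate:
Dose = 5.1 mcg/kg/min × 73.6 kg = 375.36 mcg/min
375.36 mcg/min × 60 min/hr = 22521.6 mcg/hr
Rate = 22521.6 mcg/hr ÷ 2550.926 mcg/mL = 8.828794 mL/hr
Time remaining = 184.978 mL ÷ 8.828794 mL/hr = 20.95168 hr

21.0 hours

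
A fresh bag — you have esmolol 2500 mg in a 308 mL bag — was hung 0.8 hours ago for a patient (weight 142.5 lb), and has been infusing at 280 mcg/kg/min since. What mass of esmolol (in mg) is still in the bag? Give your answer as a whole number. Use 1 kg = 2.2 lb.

1629 mg

Weight = 142.5 lb ÷ 2.2 lb/kg = 64.77273 kg
Dose = 280 mcg/kg/min × 64.77273 kg = 18136.36 mcg/min
18136.36 mcg/min × 60 min/hr = 1088182 mcg/hr
Concentration = 2500 mg ÷ 308 mL = 8.116883 mg/mL = 8116.883 mcg/mL
Rate = 1088182 mcg/hr ÷ 8116.883 mcg/mL = 134.064 mL/hr
Volume infused = 134.064 mL/hr × 0.8 hr = 107.2512 mL
Volume remaining = 308 − 107.2512 = 200.7488 mL
Drug remaining = 200.7488 mL × 8116.883 mcg/mL = 1629455 mcg = 1629.455 mg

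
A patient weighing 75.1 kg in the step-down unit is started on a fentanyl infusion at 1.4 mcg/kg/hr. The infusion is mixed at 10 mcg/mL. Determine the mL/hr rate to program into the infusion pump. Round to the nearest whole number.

11 mL/hr

Dose = 1.4 mcg/kg/hr × 75.1 kg = 105.14 mcg/hr
Rate = 105.14 mcg/hr ÷ 10 mcg/mL = 10.514 mL/hr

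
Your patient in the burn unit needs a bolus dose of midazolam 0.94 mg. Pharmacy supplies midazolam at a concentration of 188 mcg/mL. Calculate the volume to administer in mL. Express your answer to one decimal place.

5.0 mL

Concentration = 188 mcg/mL = 0.188 mg/mL
Volume = 0.94 mg ÷ 0.188 mg/mL = 5 mL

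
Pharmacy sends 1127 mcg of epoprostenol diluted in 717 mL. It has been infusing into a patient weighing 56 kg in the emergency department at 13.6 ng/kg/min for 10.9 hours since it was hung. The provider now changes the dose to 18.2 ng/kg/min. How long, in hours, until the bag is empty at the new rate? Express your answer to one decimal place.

Initial rate:
Dose = 13.6 ng/kg/min × 56 kg = 761.6 ng/min
761.6 ng/min × 60 min/hr = 45696 ng/hr
Concentration = 1127 mcg ÷ 717 mL = 1.571827 mcg/mL = 1571.827 ng/mL
Rate = 45696 ng/hr ÷ 1571.827 ng/mL = 29.0719 mL/hr
Volume infused so far = 29.0719 mL/hr × 10.9 hr = 316.8837 mL
Volume remaining = 717 − 316.8837 = 400.1163 mL
New rate:
Dose = 18.2 ng/kg/min × 56 kg = 1019.2 ng/min
1019.2 ng/min × 60 min/hr = 61152 ng/hr
Rate = 61152 ng/hr ÷ 1571.827 ng/mL = 38.90504 mL/hr
Time remaining = 400.1163 mL ÷ 38.90504 mL/hr = 10.28443 hr

10.3 hours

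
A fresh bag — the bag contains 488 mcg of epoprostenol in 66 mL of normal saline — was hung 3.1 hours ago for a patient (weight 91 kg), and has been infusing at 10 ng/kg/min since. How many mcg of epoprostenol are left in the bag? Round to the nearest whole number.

319 mcg

Dose = 10 ng/kg/min × 91 kg = 910 ng/min
910 ng/min × 60 min/hr = 54600 ng/hr
Concentration = 488 mcg ÷ 66 mL = 7.393939 mcg/mL = 7393.939 ng/mL
Rate = 54600 ng/hr ÷ 7393.939 ng/mL = 7.384426 mL/hr
Volume infused = 7.384426 mL/hr × 3.1 hr = 22.89172 mL
Volume remaining = 66 − 22.89172 = 43.10828 mL
Drug remaining = 43.10828 mL × 7393.939 ng/mL = 318740 ng = 318.74 mcg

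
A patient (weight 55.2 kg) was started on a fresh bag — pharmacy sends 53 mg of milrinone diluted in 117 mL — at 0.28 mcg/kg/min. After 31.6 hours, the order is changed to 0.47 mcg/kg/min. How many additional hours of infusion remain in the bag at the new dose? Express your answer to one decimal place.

Initial rate:
Dose = 0.28 mcg/kg/min × 55.2 kg = 15.456 mcg/min
15.456 mcg/min × 60 min/hr = 927.36 mcg/hr
Concentration = 53 mg ÷ 117 mL = 0.4529915 mg/mL = 452.9915 mcg/mL
Rate = 927.36 mcg/hr ÷ 452.9915 mcg/mL = 2.047191 mL/hr
Volume infused so far = 2.047191 mL/hr × 31.6 hr = 64.69123 mL
Volume remaining = 117 − 64.69123 = 52.30877 mL
New rate:
Dose = 0.47 mcg/kg/min × 55.2 kg = 25.944 mcg/min
25.944 mcg/min × 60 min/hr = 1556.64 mcg/hr
Rate = 1556.64 mcg/hr ÷ 452.9915 mcg/mL = 3.436356 mL/hr
Time remaining = 52.30877 mL ÷ 3.436356 mL/hr = 15.22216 hr

15.2 hours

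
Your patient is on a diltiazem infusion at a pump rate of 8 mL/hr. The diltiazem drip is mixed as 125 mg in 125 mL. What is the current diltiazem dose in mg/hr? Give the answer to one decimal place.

8.0 mg/hr

Concentration = 125 mg ÷ 125 mL = 1 mg/mL
Drug rate = 8 mL/hr × 1 mg/mL = 8 mg/hr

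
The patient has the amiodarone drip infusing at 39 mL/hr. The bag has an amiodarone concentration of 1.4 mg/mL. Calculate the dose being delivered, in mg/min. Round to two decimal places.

Drug rate = 39 mL/hr × 1.4 mg/mL = 54.6 mg/hr
54.6 mg/hr ÷ 60 min/hr = 0.91 mg/min

0.91 mg/min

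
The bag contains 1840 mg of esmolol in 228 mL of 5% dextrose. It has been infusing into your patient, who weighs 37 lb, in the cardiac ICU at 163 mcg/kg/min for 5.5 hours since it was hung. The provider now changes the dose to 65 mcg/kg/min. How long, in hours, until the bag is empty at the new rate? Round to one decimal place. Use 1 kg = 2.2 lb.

Initial rate:
Weight = 37 lb ÷ 2.2 lb/kg = 16.81818 kg
Dose = 163 mcg/kg/min × 16.81818 kg = 2741.364 mcg/min
2741.364 mcg/min × 60 min/hr = 164481.8 mcg/hr
Concentration = 1840 mg ÷ 228 mL = 8.070175 mg/mL = 8070.175 mcg/mL
Rate = 164481.8 mcg/hr ÷ 8070.175 mcg/mL = 20.38144 mL/hr
Volume infused so far = 20.38144 mL/hr × 5.5 hr = 112.0979 mL
Volume remaining = 228 − 112.0979 = 115.9021 mL
New rate:
Dose = 65 mcg/kg/min × 16.81818 kg = 1093.182 mcg/min
1093.182 mcg/min × 60 min/hr = 65590.91 mcg/hr
Rate = 65590.91 mcg/hr ÷ 8070.175 mcg/mL = 8.127569 mL/hr
Time remaining = 115.9021 mL ÷ 8.127569 mL/hr = 14.26036 hr

14.3 hours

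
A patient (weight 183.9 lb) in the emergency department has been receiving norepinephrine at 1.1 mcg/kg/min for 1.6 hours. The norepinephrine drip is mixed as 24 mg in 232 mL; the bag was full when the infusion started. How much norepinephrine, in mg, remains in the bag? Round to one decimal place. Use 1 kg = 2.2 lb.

15.2 mg

Weight = 183.9 lb ÷ 2.2 lb/kg = 83.59091 kg
Dose = 1.1 mcg/kg/min × 83.59091 kg = 91.95 mcg/min
91.95 mcg/min × 60 min/hr = 5517 mcg/hr
Concentration = 24 mg ÷ 232 mL = 0.1034483 mg/mL = 103.4483 mcg/mL
Rate = 5517 mcg/hr ÷ 103.4483 mcg/mL = 53.331 mL/hr
Volume infused = 53.331 mL/hr × 1.6 hr = 85.3296 mL
Volume remaining = 232 − 85.3296 = 146.6704 mL
Drug remaining = 146.6704 mL × 103.4483 mcg/mL = 15172.8 mcg = 15.1728 mg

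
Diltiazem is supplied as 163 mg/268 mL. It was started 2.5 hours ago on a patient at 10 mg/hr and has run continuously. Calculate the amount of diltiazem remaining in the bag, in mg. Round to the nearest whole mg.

138 mg

Concentration = 163 mg ÷ 268 mL = 0.608209 mg/mL
Rate = 10 mg/hr ÷ 0.608209 mg/mL = 16.44172 mL/hr
Volume infused = 16.44172 mL/hr × 2.5 hr = 41.10429 mL
Volume remaining = 268 − 41.10429 = 226.8957 mL
Drug remaining = 226.8957 mL × 0.608209 mg/mL = 138 mg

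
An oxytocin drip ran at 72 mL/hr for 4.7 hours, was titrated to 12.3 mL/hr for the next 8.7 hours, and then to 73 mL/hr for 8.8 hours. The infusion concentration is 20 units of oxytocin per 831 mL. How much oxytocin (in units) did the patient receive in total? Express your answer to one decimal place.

Concentration = 20 units ÷ 831 mL = 0.02406739 units/mL
Stage 1: 72 mL/hr × 4.7 hr = 338.4 mL → 338.4 mL × 0.02406739 units/mL = 8.144404 units
Stage 2: 12.3 mL/hr × 8.7 hr = 107.01 mL → 107.01 mL × 0.02406739 units/mL = 2.575451 units
Stage 3: 73 mL/hr × 8.8 hr = 642.4 mL → 642.4 mL × 0.02406739 units/mL = 15.46089 units
Total = 8.144404 + 2.575451 + 15.46089 = 26.18075 units

26.2 units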